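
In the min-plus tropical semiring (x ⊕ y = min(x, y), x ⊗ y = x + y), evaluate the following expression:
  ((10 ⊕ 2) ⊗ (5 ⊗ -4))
((10 ⊕ 2) ⊗ (5 ⊗ -4)) = 3

Expand innermost to outermost. Recall ⊕ takes the minimum of its arguments and ⊗ takes their sum. Working out the expression ((10 ⊕ 2) ⊗ (5 ⊗ -4)) gives 3.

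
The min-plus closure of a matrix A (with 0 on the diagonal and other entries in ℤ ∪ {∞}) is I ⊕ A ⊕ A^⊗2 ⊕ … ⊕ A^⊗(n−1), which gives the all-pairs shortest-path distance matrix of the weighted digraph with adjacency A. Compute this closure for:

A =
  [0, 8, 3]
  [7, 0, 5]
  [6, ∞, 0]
Closure =
  [0, 8, 3]
  [7, 0, 5]
  [6, 14, 0]

This is the Floyd-Warshall all-pairs shortest-path computation. For each intermediate vertex k = 0, 1, …, 2, update dist[i][j] ← min(dist[i][j], dist[i][k] + dist[k][j]). The final matrix gives, for each (i, j), the minimum total weight of any directed path from i to j (possibly empty when i = j).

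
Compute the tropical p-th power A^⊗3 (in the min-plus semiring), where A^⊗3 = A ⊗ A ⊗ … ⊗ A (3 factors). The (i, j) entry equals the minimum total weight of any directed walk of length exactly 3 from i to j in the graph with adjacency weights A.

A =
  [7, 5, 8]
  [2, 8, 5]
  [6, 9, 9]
A^⊗3 =
  [14, 12, 15]
  [9, 14, 12]
  [13, 16, 16]

Each entry (A^⊗3)_ij equals the minimum over all length-3 walks i = v_0 → v_1 → … → v_3 = j of Σ_t A[v_t][v_{t+1}]. For example, for (i, j) = (0, 2) we minimise over 9 possible intermediate vertex sequences; the minimum is 15, attained along the walk 0 → 1 → 0 → 2.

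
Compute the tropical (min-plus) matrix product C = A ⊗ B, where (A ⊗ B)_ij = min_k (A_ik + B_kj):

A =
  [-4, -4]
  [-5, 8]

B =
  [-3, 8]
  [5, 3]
A ⊗ B =
  [-7, -1]
  [-8, 3]

Apply the min-plus product entry-by-entry:
  C[0][0] = min over k of (A[0][0] + B[0][0] = -4 + -3 = -7, A[0][1] + B[1][0] = -4 + 5 = 1) = -7 (attained at k = 0)
  C[0][1] = min over k of (A[0][0] + B[0][1] = -4 + 8 = 4, A[0][1] + B[1][1] = -4 + 3 = -1) = -1 (attained at k = 1)
  C[1][0] = min over k of (A[1][0] + B[0][0] = -5 + -3 = -8, A[1][1] + B[1][0] = 8 + 5 = 13) = -8 (attained at k = 0)
  C[1][1] = min over k of (A[1][0] + B[0][1] = -5 + 8 = 3, A[1][1] + B[1][1] = 8 + 3 = 11) = 3 (attained at k = 0)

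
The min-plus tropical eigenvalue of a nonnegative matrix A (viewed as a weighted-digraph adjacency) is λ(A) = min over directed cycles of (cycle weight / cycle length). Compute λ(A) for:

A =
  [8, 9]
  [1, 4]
λ(A) = 4

Enumerate directed cycles and compute their means (weight / length). Sample:
  cycle 0 → 0: weight = 8, length = 1, mean = 8/1 ≈ 8.000
  cycle 1 → 1: weight = 4, length = 1, mean = 4/1 ≈ 4.000
  cycle 0 → 1 → 0: weight = 10, length = 2, mean = 10/2 ≈ 5.000
  cycle 1 → 0 → 1: weight = 10, length = 2, mean = 10/2 ≈ 5.000
Minimum mean = 4.000, attained e.g. along the cycle 1 → 1 with weight 4 and length 1. So λ(A) = 4/1 = 4.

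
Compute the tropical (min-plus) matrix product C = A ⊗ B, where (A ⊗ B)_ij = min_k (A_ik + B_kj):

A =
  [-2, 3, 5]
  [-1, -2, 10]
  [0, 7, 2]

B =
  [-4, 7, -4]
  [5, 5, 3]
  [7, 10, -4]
A ⊗ B =
  [-6, 5, -6]
  [-5, 3, -5]
  [-4, 7, -4]

Apply the min-plus product entry-by-entry:
  C[0][0] = min over k of (A[0][0] + B[0][0] = -2 + -4 = -6, A[0][1] + B[1][0] = 3 + 5 = 8, A[0][2] + B[2][0] = 5 + 7 = 12) = -6 (attained at k = 0)
  C[0][1] = min over k of (A[0][0] + B[0][1] = -2 + 7 = 5, A[0][1] + B[1][1] = 3 + 5 = 8, A[0][2] + B[2][1] = 5 + 10 = 15) = 5 (attained at k = 0)
  C[0][2] = min over k of (A[0][0] + B[0][2] = -2 + -4 = -6, A[0][1] + B[1][2] = 3 + 3 = 6, A[0][2] + B[2][2] = 5 + -4 = 1) = -6 (attained at k = 0)
  C[1][0] = min over k of (A[1][0] + B[0][0] = -1 + -4 = -5, A[1][1] + B[1][0] = -2 + 5 = 3, A[1][2] + B[2][0] = 10 + 7 = 17) = -5 (attained at k = 0)
  C[1][1] = min over k of (A[1][0] + B[0][1] = -1 + 7 = 6, A[1][1] + B[1][1] = -2 + 5 = 3, A[1][2] + B[2][1] = 10 + 10 = 20) = 3 (attained at k = 1)
  C[1][2] = min over k of (A[1][0] + B[0][2] = -1 + -4 = -5, A[1][1] + B[1][2] = -2 + 3 = 1, A[1][2] + B[2][2] = 10 + -4 = 6) = -5 (attained at k = 0)
  C[2][0] = min over k of (A[2][0] + B[0][0] = 0 + -4 = -4, A[2][1] + B[1][0] = 7 + 5 = 12, A[2][2] + B[2][0] = 2 + 7 = 9) = -4 (attained at k = 0)
  C[2][1] = min over k of (A[2][0] + B[0][1] = 0 + 7 = 7, A[2][1] + B[1][1] = 7 + 5 = 12, A[2][2] + B[2][1] = 2 + 10 = 12) = 7 (attained at k = 0)
  C[2][2] = min over k of (A[2][0] + B[0][2] = 0 + -4 = -4, A[2][1] + B[1][2] = 7 + 3 = 10, A[2][2] + B[2][2] = 2 + -4 = -2) = -4 (attained at k = 0)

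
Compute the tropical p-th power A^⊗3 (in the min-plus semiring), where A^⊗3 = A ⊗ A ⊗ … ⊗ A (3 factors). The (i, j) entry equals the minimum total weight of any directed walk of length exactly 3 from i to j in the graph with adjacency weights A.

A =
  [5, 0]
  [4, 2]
A^⊗3 =
  [6, 4]
  [8, 6]

Each entry (A^⊗3)_ij equals the minimum over all length-3 walks i = v_0 → v_1 → … → v_3 = j of Σ_t A[v_t][v_{t+1}]. For example, for (i, j) = (0, 1) we minimise over 4 possible intermediate vertex sequences; the minimum is 4, attained along the walk 0 → 1 → 0 → 1.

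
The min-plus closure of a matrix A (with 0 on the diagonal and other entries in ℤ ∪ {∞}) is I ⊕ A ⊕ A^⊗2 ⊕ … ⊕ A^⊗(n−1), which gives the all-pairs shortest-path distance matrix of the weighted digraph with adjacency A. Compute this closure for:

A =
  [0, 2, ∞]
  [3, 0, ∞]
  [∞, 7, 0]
Closure =
  [0, 2, ∞]
  [3, 0, ∞]
  [10, 7, 0]

This is the Floyd-Warshall all-pairs shortest-path computation. For each intermediate vertex k = 0, 1, …, 2, update dist[i][j] ← min(dist[i][j], dist[i][k] + dist[k][j]). The final matrix gives, for each (i, j), the minimum total weight of any directed path from i to j (possibly empty when i = j).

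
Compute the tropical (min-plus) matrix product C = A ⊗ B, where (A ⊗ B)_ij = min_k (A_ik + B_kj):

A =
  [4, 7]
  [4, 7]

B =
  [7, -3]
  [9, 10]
A ⊗ B =
  [11, 1]
  [11, 1]

Apply the min-plus product entry-by-entry:
  C[0][0] = min over k of (A[0][0] + B[0][0] = 4 + 7 = 11, A[0][1] + B[1][0] = 7 + 9 = 16) = 11 (attained at k = 0)
  C[0][1] = min over k of (A[0][0] + B[0][1] = 4 + -3 = 1, A[0][1] + B[1][1] = 7 + 10 = 17) = 1 (attained at k = 0)
  C[1][0] = min over k of (A[1][0] + B[0][0] = 4 + 7 = 11, A[1][1] + B[1][0] = 7 + 9 = 16) = 11 (attained at k = 0)
  C[1][1] = min over k of (A[1][0] + B[0][1] = 4 + -3 = 1, A[1][1] + B[1][1] = 7 + 10 = 17) = 1 (attained at k = 0)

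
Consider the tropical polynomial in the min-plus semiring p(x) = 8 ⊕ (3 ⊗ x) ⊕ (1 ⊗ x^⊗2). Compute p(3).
p(3) = 6

A tropical monomial a ⊗ x^⊗i evaluates to a + i · x. Evaluating each term at x = 3:
  Term 0 contributes 8 + 0 · 3 = 8
  Term 1 contributes 3 + 1 · 3 = 6
  Term 2 contributes 1 + 2 · 3 = 7
p(3) = ⊕ of these = min[8, 6, 7] = 6.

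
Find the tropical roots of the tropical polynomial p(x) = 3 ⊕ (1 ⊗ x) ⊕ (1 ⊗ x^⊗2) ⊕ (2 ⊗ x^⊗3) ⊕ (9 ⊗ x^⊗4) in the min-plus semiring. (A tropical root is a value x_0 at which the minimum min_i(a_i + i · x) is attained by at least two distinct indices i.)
Roots: {-7, -1, 0, 2}

Each tropical root is a break point of the lower envelope of the lines y = a_i + i · x (there are 5 lines, with slopes 0, 1, ..., 4). Only the lines that attain the minimum somewhere contribute to roots; other lines are dominated. Here the surviving (envelope) indices are i = 4, i = 3, i = 2, i = 1, i = 0.
Intersections between consecutive envelope lines give the roots: for adjacent envelope indices i < j the intersection is x = (a_i − a_j) / (j − i). Reading off the sorted break points: {-7, -1, 0, 2}.
Verification: at each break x_0, at least two indices attain the minimum of min_i(a_i + i · x_0).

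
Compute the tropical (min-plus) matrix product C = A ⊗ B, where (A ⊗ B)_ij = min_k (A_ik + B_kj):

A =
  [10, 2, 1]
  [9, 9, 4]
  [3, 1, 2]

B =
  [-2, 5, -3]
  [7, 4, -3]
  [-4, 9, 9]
A ⊗ B =
  [-3, 6, -1]
  [0, 13, 6]
  [-2, 5, -2]

Apply the min-plus product entry-by-entry:
  C[0][0] = min over k of (A[0][0] + B[0][0] = 10 + -2 = 8, A[0][1] + B[1][0] = 2 + 7 = 9, A[0][2] + B[2][0] = 1 + -4 = -3) = -3 (attained at k = 2)
  C[0][1] = min over k of (A[0][0] + B[0][1] = 10 + 5 = 15, A[0][1] + B[1][1] = 2 + 4 = 6, A[0][2] + B[2][1] = 1 + 9 = 10) = 6 (attained at k = 1)
  C[0][2] = min over k of (A[0][0] + B[0][2] = 10 + -3 = 7, A[0][1] + B[1][2] = 2 + -3 = -1, A[0][2] + B[2][2] = 1 + 9 = 10) = -1 (attained at k = 1)
  C[1][0] = min over k of (A[1][0] + B[0][0] = 9 + -2 = 7, A[1][1] + B[1][0] = 9 + 7 = 16, A[1][2] + B[2][0] = 4 + -4 = 0) = 0 (attained at k = 2)
  C[1][1] = min over k of (A[1][0] + B[0][1] = 9 + 5 = 14, A[1][1] + B[1][1] = 9 + 4 = 13, A[1][2] + B[2][1] = 4 + 9 = 13) = 13 (attained at k = 1)
  C[1][2] = min over k of (A[1][0] + B[0][2] = 9 + -3 = 6, A[1][1] + B[1][2] = 9 + -3 = 6, A[1][2] + B[2][2] = 4 + 9 = 13) = 6 (attained at k = 0)
  C[2][0] = min over k of (A[2][0] + B[0][0] = 3 + -2 = 1, A[2][1] + B[1][0] = 1 + 7 = 8, A[2][2] + B[2][0] = 2 + -4 = -2) = -2 (attained at k = 2)
  C[2][1] = min over k of (A[2][0] + B[0][1] = 3 + 5 = 8, A[2][1] + B[1][1] = 1 + 4 = 5, A[2][2] + B[2][1] = 2 + 9 = 11) = 5 (attained at k = 1)
  C[2][2] = min over k of (A[2][0] + B[0][2] = 3 + -3 = 0, A[2][1] + B[1][2] = 1 + -3 = -2, A[2][2] + B[2][2] = 2 + 9 = 11) = -2 (attained at k = 1)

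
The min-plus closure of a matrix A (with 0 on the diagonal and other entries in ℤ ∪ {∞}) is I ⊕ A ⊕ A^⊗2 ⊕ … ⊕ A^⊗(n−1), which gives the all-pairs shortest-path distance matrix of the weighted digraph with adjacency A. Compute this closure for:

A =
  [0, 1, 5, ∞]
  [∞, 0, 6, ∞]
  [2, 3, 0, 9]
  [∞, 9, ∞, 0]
Closure =
  [0, 1, 5, 14]
  [8, 0, 6, 15]
  [2, 3, 0, 9]
  [17, 9, 15, 0]

This is the Floyd-Warshall all-pairs shortest-path computation. For each intermediate vertex k = 0, 1, …, 3, update dist[i][j] ← min(dist[i][j], dist[i][k] + dist[k][j]). The final matrix gives, for each (i, j), the minimum total weight of any directed path from i to j (possibly empty when i = j).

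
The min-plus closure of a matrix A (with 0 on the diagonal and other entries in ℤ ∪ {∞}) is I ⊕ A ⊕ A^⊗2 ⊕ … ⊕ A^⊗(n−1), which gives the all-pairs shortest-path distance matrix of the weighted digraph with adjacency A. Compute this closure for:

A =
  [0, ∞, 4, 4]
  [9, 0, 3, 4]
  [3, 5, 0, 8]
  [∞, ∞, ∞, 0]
Closure =
  [0, 9, 4, 4]
  [6, 0, 3, 4]
  [3, 5, 0, 7]
  [∞, ∞, ∞, 0]

This is the Floyd-Warshall all-pairs shortest-path computation. For each intermediate vertex k = 0, 1, …, 3, update dist[i][j] ← min(dist[i][j], dist[i][k] + dist[k][j]). The final matrix gives, for each (i, j), the minimum total weight of any directed path from i to j (possibly empty when i = j).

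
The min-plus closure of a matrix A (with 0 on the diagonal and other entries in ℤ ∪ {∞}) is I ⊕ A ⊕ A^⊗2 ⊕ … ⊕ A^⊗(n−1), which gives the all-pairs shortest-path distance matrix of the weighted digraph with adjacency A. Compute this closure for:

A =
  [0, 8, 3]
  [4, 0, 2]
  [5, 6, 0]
Closure =
  [0, 8, 3]
  [4, 0, 2]
  [5, 6, 0]

This is the Floyd-Warshall all-pairs shortest-path computation. For each intermediate vertex k = 0, 1, …, 2, update dist[i][j] ← min(dist[i][j], dist[i][k] + dist[k][j]). The final matrix gives, for each (i, j), the minimum total weight of any directed path from i to j (possibly empty when i = j).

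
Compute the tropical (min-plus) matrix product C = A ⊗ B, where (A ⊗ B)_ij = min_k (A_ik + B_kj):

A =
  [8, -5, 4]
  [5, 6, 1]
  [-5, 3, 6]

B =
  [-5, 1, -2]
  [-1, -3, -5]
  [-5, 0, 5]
A ⊗ B =
  [-6, -8, -10]
  [-4, 1, 1]
  [-10, -4, -7]

Apply the min-plus product entry-by-entry:
  C[0][0] = min over k of (A[0][0] + B[0][0] = 8 + -5 = 3, A[0][1] + B[1][0] = -5 + -1 = -6, A[0][2] + B[2][0] = 4 + -5 = -1) = -6 (attained at k = 1)
  C[0][1] = min over k of (A[0][0] + B[0][1] = 8 + 1 = 9, A[0][1] + B[1][1] = -5 + -3 = -8, A[0][2] + B[2][1] = 4 + 0 = 4) = -8 (attained at k = 1)
  C[0][2] = min over k of (A[0][0] + B[0][2] = 8 + -2 = 6, A[0][1] + B[1][2] = -5 + -5 = -10, A[0][2] + B[2][2] = 4 + 5 = 9) = -10 (attained at k = 1)
  C[1][0] = min over k of (A[1][0] + B[0][0] = 5 + -5 = 0, A[1][1] + B[1][0] = 6 + -1 = 5, A[1][2] + B[2][0] = 1 + -5 = -4) = -4 (attained at k = 2)
  C[1][1] = min over k of (A[1][0] + B[0][1] = 5 + 1 = 6, A[1][1] + B[1][1] = 6 + -3 = 3, A[1][2] + B[2][1] = 1 + 0 = 1) = 1 (attained at k = 2)
  C[1][2] = min over k of (A[1][0] + B[0][2] = 5 + -2 = 3, A[1][1] + B[1][2] = 6 + -5 = 1, A[1][2] + B[2][2] = 1 + 5 = 6) = 1 (attained at k = 1)
  C[2][0] = min over k of (A[2][0] + B[0][0] = -5 + -5 = -10, A[2][1] + B[1][0] = 3 + -1 = 2, A[2][2] + B[2][0] = 6 + -5 = 1) = -10 (attained at k = 0)
  C[2][1] = min over k of (A[2][0] + B[0][1] = -5 + 1 = -4, A[2][1] + B[1][1] = 3 + -3 = 0, A[2][2] + B[2][1] = 6 + 0 = 6) = -4 (attained at k = 0)
  C[2][2] = min over k of (A[2][0] + B[0][2] = -5 + -2 = -7, A[2][1] + B[1][2] = 3 + -5 = -2, A[2][2] + B[2][2] = 6 + 5 = 11) = -7 (attained at k = 0)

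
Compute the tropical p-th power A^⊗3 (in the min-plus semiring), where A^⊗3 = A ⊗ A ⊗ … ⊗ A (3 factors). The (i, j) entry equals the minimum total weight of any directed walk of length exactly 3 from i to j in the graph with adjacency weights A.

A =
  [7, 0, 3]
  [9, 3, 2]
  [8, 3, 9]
A^⊗3 =
  [10, 5, 5]
  [13, 8, 7]
  [13, 8, 8]

Each entry (A^⊗3)_ij equals the minimum over all length-3 walks i = v_0 → v_1 → … → v_3 = j of Σ_t A[v_t][v_{t+1}]. For example, for (i, j) = (0, 2) we minimise over 9 possible intermediate vertex sequences; the minimum is 5, attained along the walk 0 → 1 → 1 → 2.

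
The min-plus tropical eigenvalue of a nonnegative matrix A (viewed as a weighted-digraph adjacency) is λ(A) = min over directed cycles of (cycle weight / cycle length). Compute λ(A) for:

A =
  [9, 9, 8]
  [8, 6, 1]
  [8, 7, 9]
λ(A) = 4

Enumerate directed cycles and compute their means (weight / length). Sample:
  cycle 0 → 0: weight = 9, length = 1, mean = 9/1 ≈ 9.000
  cycle 1 → 1: weight = 6, length = 1, mean = 6/1 ≈ 6.000
  cycle 2 → 2: weight = 9, length = 1, mean = 9/1 ≈ 9.000
  cycle 0 → 1 → 0: weight = 17, length = 2, mean = 17/2 ≈ 8.500
  cycle 0 → 2 → 0: weight = 16, length = 2, mean = 16/2 ≈ 8.000
  cycle 1 → 0 → 1: weight = 17, length = 2, mean = 17/2 ≈ 8.500
Minimum mean = 4.000, attained e.g. along the cycle 1 → 2 → 1 with weight 8 and length 2. So λ(A) = 8/2 = 4.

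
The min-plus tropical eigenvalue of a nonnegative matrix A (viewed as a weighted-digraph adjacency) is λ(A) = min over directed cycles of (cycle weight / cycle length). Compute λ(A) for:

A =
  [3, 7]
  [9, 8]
λ(A) = 3

Enumerate directed cycles and compute their means (weight / length). Sample:
  cycle 0 → 0: weight = 3, length = 1, mean = 3/1 ≈ 3.000
  cycle 1 → 1: weight = 8, length = 1, mean = 8/1 ≈ 8.000
  cycle 0 → 1 → 0: weight = 16, length = 2, mean = 16/2 ≈ 8.000
  cycle 1 → 0 → 1: weight = 16, length = 2, mean = 16/2 ≈ 8.000
Minimum mean = 3.000, attained e.g. along the cycle 0 → 0 with weight 3 and length 1. So λ(A) = 3/1 = 3.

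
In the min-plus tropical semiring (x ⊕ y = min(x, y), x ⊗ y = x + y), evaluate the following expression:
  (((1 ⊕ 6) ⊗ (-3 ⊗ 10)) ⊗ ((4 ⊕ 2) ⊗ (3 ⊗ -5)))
(((1 ⊕ 6) ⊗ (-3 ⊗ 10)) ⊗ ((4 ⊕ 2) ⊗ (3 ⊗ -5))) = 8

Expand innermost to outermost. Recall ⊕ takes the minimum of its arguments and ⊗ takes their sum. Working out the expression (((1 ⊕ 6) ⊗ (-3 ⊗ 10)) ⊗ ((4 ⊕ 2) ⊗ (3 ⊗ -5))) gives 8.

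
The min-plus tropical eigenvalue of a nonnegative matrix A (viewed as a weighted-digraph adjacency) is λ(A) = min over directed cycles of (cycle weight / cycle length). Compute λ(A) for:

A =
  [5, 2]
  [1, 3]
λ(A) = 3/2

Enumerate directed cycles and compute their means (weight / length). Sample:
  cycle 0 → 0: weight = 5, length = 1, mean = 5/1 ≈ 5.000
  cycle 1 → 1: weight = 3, length = 1, mean = 3/1 ≈ 3.000
  cycle 0 → 1 → 0: weight = 3, length = 2, mean = 3/2 ≈ 1.500
  cycle 1 → 0 → 1: weight = 3, length = 2, mean = 3/2 ≈ 1.500
Minimum mean = 1.500, attained e.g. along the cycle 0 → 1 → 0 with weight 3 and length 2. So λ(A) = 3/2 = 3/2.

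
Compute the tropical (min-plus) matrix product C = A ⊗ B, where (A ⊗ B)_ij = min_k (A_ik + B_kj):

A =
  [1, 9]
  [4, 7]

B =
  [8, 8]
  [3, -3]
A ⊗ B =
  [9, 6]
  [10, 4]

Apply the min-plus product entry-by-entry:
  C[0][0] = min over k of (A[0][0] + B[0][0] = 1 + 8 = 9, A[0][1] + B[1][0] = 9 + 3 = 12) = 9 (attained at k = 0)
  C[0][1] = min over k of (A[0][0] + B[0][1] = 1 + 8 = 9, A[0][1] + B[1][1] = 9 + -3 = 6) = 6 (attained at k = 1)
  C[1][0] = min over k of (A[1][0] + B[0][0] = 4 + 8 = 12, A[1][1] + B[1][0] = 7 + 3 = 10) = 10 (attained at k = 1)
  C[1][1] = min over k of (A[1][0] + B[0][1] = 4 + 8 = 12, A[1][1] + B[1][1] = 7 + -3 = 4) = 4 (attained at k = 1)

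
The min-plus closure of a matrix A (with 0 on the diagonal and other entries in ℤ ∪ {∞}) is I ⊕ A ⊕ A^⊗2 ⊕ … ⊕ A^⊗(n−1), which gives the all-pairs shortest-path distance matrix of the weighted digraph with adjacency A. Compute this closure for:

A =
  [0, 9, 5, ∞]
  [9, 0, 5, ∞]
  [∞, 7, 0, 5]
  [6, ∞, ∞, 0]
Closure =
  [0, 9, 5, 10]
  [9, 0, 5, 10]
  [11, 7, 0, 5]
  [6, 15, 11, 0]

This is the Floyd-Warshall all-pairs shortest-path computation. For each intermediate vertex k = 0, 1, …, 3, update dist[i][j] ← min(dist[i][j], dist[i][k] + dist[k][j]). The final matrix gives, for each (i, j), the minimum total weight of any directed path from i to j (possibly empty when i = j).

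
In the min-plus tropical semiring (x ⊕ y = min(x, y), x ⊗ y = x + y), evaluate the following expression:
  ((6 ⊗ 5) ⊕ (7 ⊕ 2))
((6 ⊗ 5) ⊕ (7 ⊕ 2)) = 2

Expand innermost to outermost. Recall ⊕ takes the minimum of its arguments and ⊗ takes their sum. Working out the expression ((6 ⊗ 5) ⊕ (7 ⊕ 2)) gives 2.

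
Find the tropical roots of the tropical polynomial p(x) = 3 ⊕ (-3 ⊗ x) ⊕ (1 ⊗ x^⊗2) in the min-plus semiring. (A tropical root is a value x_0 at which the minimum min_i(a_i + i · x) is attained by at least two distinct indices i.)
Roots: {-4, 6}

Each tropical root is a break point of the lower envelope of the lines y = a_i + i · x (there are 3 lines, with slopes 0, 1, ..., 2). Only the lines that attain the minimum somewhere contribute to roots; other lines are dominated. Here the surviving (envelope) indices are i = 2, i = 1, i = 0.
Intersections between consecutive envelope lines give the roots: for adjacent envelope indices i < j the intersection is x = (a_i − a_j) / (j − i). Reading off the sorted break points: {-4, 6}.
Verification: at each break x_0, at least two indices attain the minimum of min_i(a_i + i · x_0).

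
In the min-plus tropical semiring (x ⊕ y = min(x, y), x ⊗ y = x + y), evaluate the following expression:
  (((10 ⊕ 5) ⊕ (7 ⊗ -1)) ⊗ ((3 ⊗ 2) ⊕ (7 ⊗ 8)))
(((10 ⊕ 5) ⊕ (7 ⊗ -1)) ⊗ ((3 ⊗ 2) ⊕ (7 ⊗ 8))) = 10

Expand innermost to outermost. Recall ⊕ takes the minimum of its arguments and ⊗ takes their sum. Working out the expression (((10 ⊕ 5) ⊕ (7 ⊗ -1)) ⊗ ((3 ⊗ 2) ⊕ (7 ⊗ 8))) gives 10.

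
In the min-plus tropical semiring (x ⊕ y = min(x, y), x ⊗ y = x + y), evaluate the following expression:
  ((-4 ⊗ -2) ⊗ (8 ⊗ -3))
((-4 ⊗ -2) ⊗ (8 ⊗ -3)) = -1

Expand innermost to outermost. Recall ⊕ takes the minimum of its arguments and ⊗ takes their sum. Working out the expression ((-4 ⊗ -2) ⊗ (8 ⊗ -3)) gives -1.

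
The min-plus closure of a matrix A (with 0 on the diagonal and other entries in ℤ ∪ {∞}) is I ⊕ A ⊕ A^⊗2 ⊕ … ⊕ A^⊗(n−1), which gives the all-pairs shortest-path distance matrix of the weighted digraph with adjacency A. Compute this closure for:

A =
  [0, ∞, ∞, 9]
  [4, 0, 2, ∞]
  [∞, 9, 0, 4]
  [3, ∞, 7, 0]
Closure =
  [0, 25, 16, 9]
  [4, 0, 2, 6]
  [7, 9, 0, 4]
  [3, 16, 7, 0]

This is the Floyd-Warshall all-pairs shortest-path computation. For each intermediate vertex k = 0, 1, …, 3, update dist[i][j] ← min(dist[i][j], dist[i][k] + dist[k][j]). The final matrix gives, for each (i, j), the minimum total weight of any directed path from i to j (possibly empty when i = j).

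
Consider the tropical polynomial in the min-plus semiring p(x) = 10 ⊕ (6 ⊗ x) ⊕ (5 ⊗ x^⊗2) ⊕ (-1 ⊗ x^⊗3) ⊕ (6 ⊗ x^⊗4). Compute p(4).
p(4) = 10

A tropical monomial a ⊗ x^⊗i evaluates to a + i · x. Evaluating each term at x = 4:
  Term 0 contributes 10 + 0 · 4 = 10
  Term 1 contributes 6 + 1 · 4 = 10
  Term 2 contributes 5 + 2 · 4 = 13
  Term 3 contributes -1 + 3 · 4 = 11
  Term 4 contributes 6 + 4 · 4 = 22
p(4) = ⊕ of these = min[10, 10, 13, 11, 22] = 10.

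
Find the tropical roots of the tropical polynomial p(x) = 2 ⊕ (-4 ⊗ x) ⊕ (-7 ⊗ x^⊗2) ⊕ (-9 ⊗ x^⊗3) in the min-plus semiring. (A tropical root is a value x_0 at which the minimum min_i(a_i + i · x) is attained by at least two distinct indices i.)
Roots: {2, 3, 6}

Each tropical root is a break point of the lower envelope of the lines y = a_i + i · x (there are 4 lines, with slopes 0, 1, ..., 3). Only the lines that attain the minimum somewhere contribute to roots; other lines are dominated. Here the surviving (envelope) indices are i = 3, i = 2, i = 1, i = 0.
Intersections between consecutive envelope lines give the roots: for adjacent envelope indices i < j the intersection is x = (a_i − a_j) / (j − i). Reading off the sorted break points: {2, 3, 6}.
Verification: at each break x_0, at least two indices attain the minimum of min_i(a_i + i · x_0).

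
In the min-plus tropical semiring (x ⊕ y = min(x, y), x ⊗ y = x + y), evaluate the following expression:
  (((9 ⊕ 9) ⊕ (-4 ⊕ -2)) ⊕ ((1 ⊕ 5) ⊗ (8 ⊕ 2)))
(((9 ⊕ 9) ⊕ (-4 ⊕ -2)) ⊕ ((1 ⊕ 5) ⊗ (8 ⊕ 2))) = -4

Expand innermost to outermost. Recall ⊕ takes the minimum of its arguments and ⊗ takes their sum. Working out the expression (((9 ⊕ 9) ⊕ (-4 ⊕ -2)) ⊕ ((1 ⊕ 5) ⊗ (8 ⊕ 2))) gives -4.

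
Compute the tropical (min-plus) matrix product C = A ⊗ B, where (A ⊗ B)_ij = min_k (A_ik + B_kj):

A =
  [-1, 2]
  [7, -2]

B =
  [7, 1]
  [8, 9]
A ⊗ B =
  [6, 0]
  [6, 7]

Apply the min-plus product entry-by-entry:
  C[0][0] = min over k of (A[0][0] + B[0][0] = -1 + 7 = 6, A[0][1] + B[1][0] = 2 + 8 = 10) = 6 (attained at k = 0)
  C[0][1] = min over k of (A[0][0] + B[0][1] = -1 + 1 = 0, A[0][1] + B[1][1] = 2 + 9 = 11) = 0 (attained at k = 0)
  C[1][0] = min over k of (A[1][0] + B[0][0] = 7 + 7 = 14, A[1][1] + B[1][0] = -2 + 8 = 6) = 6 (attained at k = 1)
  C[1][1] = min over k of (A[1][0] + B[0][1] = 7 + 1 = 8, A[1][1] + B[1][1] = -2 + 9 = 7) = 7 (attained at k = 1)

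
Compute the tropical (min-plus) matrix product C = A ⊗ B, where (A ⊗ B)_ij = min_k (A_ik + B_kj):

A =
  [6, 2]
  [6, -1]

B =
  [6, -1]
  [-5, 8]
A ⊗ B =
  [-3, 5]
  [-6, 5]

Apply the min-plus product entry-by-entry:
  C[0][0] = min over k of (A[0][0] + B[0][0] = 6 + 6 = 12, A[0][1] + B[1][0] = 2 + -5 = -3) = -3 (attained at k = 1)
  C[0][1] = min over k of (A[0][0] + B[0][1] = 6 + -1 = 5, A[0][1] + B[1][1] = 2 + 8 = 10) = 5 (attained at k = 0)
  C[1][0] = min over k of (A[1][0] + B[0][0] = 6 + 6 = 12, A[1][1] + B[1][0] = -1 + -5 = -6) = -6 (attained at k = 1)
  C[1][1] = min over k of (A[1][0] + B[0][1] = 6 + -1 = 5, A[1][1] + B[1][1] = -1 + 8 = 7) = 5 (attained at k = 0)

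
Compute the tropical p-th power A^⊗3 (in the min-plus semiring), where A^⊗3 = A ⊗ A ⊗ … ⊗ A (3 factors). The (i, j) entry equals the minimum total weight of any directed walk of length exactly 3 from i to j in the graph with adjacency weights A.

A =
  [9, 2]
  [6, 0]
A^⊗3 =
  [8, 2]
  [6, 0]

Each entry (A^⊗3)_ij equals the minimum over all length-3 walks i = v_0 → v_1 → … → v_3 = j of Σ_t A[v_t][v_{t+1}]. For example, for (i, j) = (0, 1) we minimise over 4 possible intermediate vertex sequences; the minimum is 2, attained along the walk 0 → 1 → 1 → 1.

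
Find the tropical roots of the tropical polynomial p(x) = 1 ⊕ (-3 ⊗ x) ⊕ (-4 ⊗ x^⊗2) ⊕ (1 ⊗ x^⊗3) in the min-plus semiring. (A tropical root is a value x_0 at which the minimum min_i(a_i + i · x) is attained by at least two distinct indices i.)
Roots: {-5, 1, 4}

Each tropical root is a break point of the lower envelope of the lines y = a_i + i · x (there are 4 lines, with slopes 0, 1, ..., 3). Only the lines that attain the minimum somewhere contribute to roots; other lines are dominated. Here the surviving (envelope) indices are i = 3, i = 2, i = 1, i = 0.
Intersections between consecutive envelope lines give the roots: for adjacent envelope indices i < j the intersection is x = (a_i − a_j) / (j − i). Reading off the sorted break points: {-5, 1, 4}.
Verification: at each break x_0, at least two indices attain the minimum of min_i(a_i + i · x_0).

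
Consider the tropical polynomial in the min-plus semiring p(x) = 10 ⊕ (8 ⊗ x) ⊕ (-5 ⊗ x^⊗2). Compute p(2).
p(2) = -1

A tropical monomial a ⊗ x^⊗i evaluates to a + i · x. Evaluating each term at x = 2:
  Term 0 contributes 10 + 0 · 2 = 10
  Term 1 contributes 8 + 1 · 2 = 10
  Term 2 contributes -5 + 2 · 2 = -1
p(2) = ⊕ of these = min[10, 10, -1] = -1.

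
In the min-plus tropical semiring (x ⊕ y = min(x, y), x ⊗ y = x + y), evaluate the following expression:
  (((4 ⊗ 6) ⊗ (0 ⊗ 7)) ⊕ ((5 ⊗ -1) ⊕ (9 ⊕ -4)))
(((4 ⊗ 6) ⊗ (0 ⊗ 7)) ⊕ ((5 ⊗ -1) ⊕ (9 ⊕ -4))) = -4

Expand innermost to outermost. Recall ⊕ takes the minimum of its arguments and ⊗ takes their sum. Working out the expression (((4 ⊗ 6) ⊗ (0 ⊗ 7)) ⊕ ((5 ⊗ -1) ⊕ (9 ⊕ -4))) gives -4.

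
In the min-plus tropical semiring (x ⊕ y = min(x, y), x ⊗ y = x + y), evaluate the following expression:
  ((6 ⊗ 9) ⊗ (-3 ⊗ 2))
((6 ⊗ 9) ⊗ (-3 ⊗ 2)) = 14

Expand innermost to outermost. Recall ⊕ takes the minimum of its arguments and ⊗ takes their sum. Working out the expression ((6 ⊗ 9) ⊗ (-3 ⊗ 2)) gives 14.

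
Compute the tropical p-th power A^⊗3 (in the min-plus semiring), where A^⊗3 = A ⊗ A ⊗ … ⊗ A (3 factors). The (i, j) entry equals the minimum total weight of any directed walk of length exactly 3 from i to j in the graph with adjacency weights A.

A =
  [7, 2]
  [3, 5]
A^⊗3 =
  [10, 7]
  [8, 10]

Each entry (A^⊗3)_ij equals the minimum over all length-3 walks i = v_0 → v_1 → … → v_3 = j of Σ_t A[v_t][v_{t+1}]. For example, for (i, j) = (0, 1) we minimise over 4 possible intermediate vertex sequences; the minimum is 7, attained along the walk 0 → 1 → 0 → 1.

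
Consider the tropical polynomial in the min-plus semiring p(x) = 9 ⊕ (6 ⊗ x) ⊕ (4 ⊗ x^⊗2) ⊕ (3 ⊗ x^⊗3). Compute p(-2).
p(-2) = -3

A tropical monomial a ⊗ x^⊗i evaluates to a + i · x. Evaluating each term at x = -2:
  Term 0 contributes 9 + 0 · -2 = 9
  Term 1 contributes 6 + 1 · -2 = 4
  Term 2 contributes 4 + 2 · -2 = 0
  Term 3 contributes 3 + 3 · -2 = -3
p(-2) = ⊕ of these = min[9, 4, 0, -3] = -3.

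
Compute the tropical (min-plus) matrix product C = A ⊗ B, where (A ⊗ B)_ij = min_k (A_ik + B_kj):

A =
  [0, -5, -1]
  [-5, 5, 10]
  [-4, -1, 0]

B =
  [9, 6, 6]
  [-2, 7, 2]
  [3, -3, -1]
A ⊗ B =
  [-7, -4, -3]
  [3, 1, 1]
  [-3, -3, -1]

Apply the min-plus product entry-by-entry:
  C[0][0] = min over k of (A[0][0] + B[0][0] = 0 + 9 = 9, A[0][1] + B[1][0] = -5 + -2 = -7, A[0][2] + B[2][0] = -1 + 3 = 2) = -7 (attained at k = 1)
  C[0][1] = min over k of (A[0][0] + B[0][1] = 0 + 6 = 6, A[0][1] + B[1][1] = -5 + 7 = 2, A[0][2] + B[2][1] = -1 + -3 = -4) = -4 (attained at k = 2)
  C[0][2] = min over k of (A[0][0] + B[0][2] = 0 + 6 = 6, A[0][1] + B[1][2] = -5 + 2 = -3, A[0][2] + B[2][2] = -1 + -1 = -2) = -3 (attained at k = 1)
  C[1][0] = min over k of (A[1][0] + B[0][0] = -5 + 9 = 4, A[1][1] + B[1][0] = 5 + -2 = 3, A[1][2] + B[2][0] = 10 + 3 = 13) = 3 (attained at k = 1)
  C[1][1] = min over k of (A[1][0] + B[0][1] = -5 + 6 = 1, A[1][1] + B[1][1] = 5 + 7 = 12, A[1][2] + B[2][1] = 10 + -3 = 7) = 1 (attained at k = 0)
  C[1][2] = min over k of (A[1][0] + B[0][2] = -5 + 6 = 1, A[1][1] + B[1][2] = 5 + 2 = 7, A[1][2] + B[2][2] = 10 + -1 = 9) = 1 (attained at k = 0)
  C[2][0] = min over k of (A[2][0] + B[0][0] = -4 + 9 = 5, A[2][1] + B[1][0] = -1 + -2 = -3, A[2][2] + B[2][0] = 0 + 3 = 3) = -3 (attained at k = 1)
  C[2][1] = min over k of (A[2][0] + B[0][1] = -4 + 6 = 2, A[2][1] + B[1][1] = -1 + 7 = 6, A[2][2] + B[2][1] = 0 + -3 = -3) = -3 (attained at k = 2)
  C[2][2] = min over k of (A[2][0] + B[0][2] = -4 + 6 = 2, A[2][1] + B[1][2] = -1 + 2 = 1, A[2][2] + B[2][2] = 0 + -1 = -1) = -1 (attained at k = 2)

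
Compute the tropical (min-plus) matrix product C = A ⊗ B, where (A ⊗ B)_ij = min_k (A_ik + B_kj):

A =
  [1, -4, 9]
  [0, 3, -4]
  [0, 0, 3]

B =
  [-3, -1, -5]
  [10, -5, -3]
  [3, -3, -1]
A ⊗ B =
  [-2, -9, -7]
  [-3, -7, -5]
  [-3, -5, -5]

Apply the min-plus product entry-by-entry:
  C[0][0] = min over k of (A[0][0] + B[0][0] = 1 + -3 = -2, A[0][1] + B[1][0] = -4 + 10 = 6, A[0][2] + B[2][0] = 9 + 3 = 12) = -2 (attained at k = 0)
  C[0][1] = min over k of (A[0][0] + B[0][1] = 1 + -1 = 0, A[0][1] + B[1][1] = -4 + -5 = -9, A[0][2] + B[2][1] = 9 + -3 = 6) = -9 (attained at k = 1)
  C[0][2] = min over k of (A[0][0] + B[0][2] = 1 + -5 = -4, A[0][1] + B[1][2] = -4 + -3 = -7, A[0][2] + B[2][2] = 9 + -1 = 8) = -7 (attained at k = 1)
  C[1][0] = min over k of (A[1][0] + B[0][0] = 0 + -3 = -3, A[1][1] + B[1][0] = 3 + 10 = 13, A[1][2] + B[2][0] = -4 + 3 = -1) = -3 (attained at k = 0)
  C[1][1] = min over k of (A[1][0] + B[0][1] = 0 + -1 = -1, A[1][1] + B[1][1] = 3 + -5 = -2, A[1][2] + B[2][1] = -4 + -3 = -7) = -7 (attained at k = 2)
  C[1][2] = min over k of (A[1][0] + B[0][2] = 0 + -5 = -5, A[1][1] + B[1][2] = 3 + -3 = 0, A[1][2] + B[2][2] = -4 + -1 = -5) = -5 (attained at k = 0)
  C[2][0] = min over k of (A[2][0] + B[0][0] = 0 + -3 = -3, A[2][1] + B[1][0] = 0 + 10 = 10, A[2][2] + B[2][0] = 3 + 3 = 6) = -3 (attained at k = 0)
  C[2][1] = min over k of (A[2][0] + B[0][1] = 0 + -1 = -1, A[2][1] + B[1][1] = 0 + -5 = -5, A[2][2] + B[2][1] = 3 + -3 = 0) = -5 (attained at k = 1)
  C[2][2] = min over k of (A[2][0] + B[0][2] = 0 + -5 = -5, A[2][1] + B[1][2] = 0 + -3 = -3, A[2][2] + B[2][2] = 3 + -1 = 2) = -5 (attained at k = 0)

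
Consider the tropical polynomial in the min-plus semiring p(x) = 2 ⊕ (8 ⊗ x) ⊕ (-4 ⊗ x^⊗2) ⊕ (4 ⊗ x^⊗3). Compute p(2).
p(2) = 0

A tropical monomial a ⊗ x^⊗i evaluates to a + i · x. Evaluating each term at x = 2:
  Term 0 contributes 2 + 0 · 2 = 2
  Term 1 contributes 8 + 1 · 2 = 10
  Term 2 contributes -4 + 2 · 2 = 0
  Term 3 contributes 4 + 3 · 2 = 10
p(2) = ⊕ of these = min[2, 10, 0, 10] = 0.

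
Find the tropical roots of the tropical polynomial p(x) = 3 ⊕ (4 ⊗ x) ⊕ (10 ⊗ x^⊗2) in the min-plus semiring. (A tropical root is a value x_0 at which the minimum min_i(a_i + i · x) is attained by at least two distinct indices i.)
Roots: {-6, -1}

Each tropical root is a break point of the lower envelope of the lines y = a_i + i · x (there are 3 lines, with slopes 0, 1, ..., 2). Only the lines that attain the minimum somewhere contribute to roots; other lines are dominated. Here the surviving (envelope) indices are i = 2, i = 1, i = 0.
Intersections between consecutive envelope lines give the roots: for adjacent envelope indices i < j the intersection is x = (a_i − a_j) / (j − i). Reading off the sorted break points: {-6, -1}.
Verification: at each break x_0, at least two indices attain the minimum of min_i(a_i + i · x_0).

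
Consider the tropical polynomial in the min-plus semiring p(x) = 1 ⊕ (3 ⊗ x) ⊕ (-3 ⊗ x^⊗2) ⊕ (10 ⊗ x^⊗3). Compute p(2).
p(2) = 1

A tropical monomial a ⊗ x^⊗i evaluates to a + i · x. Evaluating each term at x = 2:
  Term 0 contributes 1 + 0 · 2 = 1
  Term 1 contributes 3 + 1 · 2 = 5
  Term 2 contributes -3 + 2 · 2 = 1
  Term 3 contributes 10 + 3 · 2 = 16
p(2) = ⊕ of these = min[1, 5, 1, 16] = 1.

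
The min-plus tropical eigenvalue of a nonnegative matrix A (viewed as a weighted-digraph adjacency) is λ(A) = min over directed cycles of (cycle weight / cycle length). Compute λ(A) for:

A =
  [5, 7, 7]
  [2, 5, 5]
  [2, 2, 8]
λ(A) = 7/2

Enumerate directed cycles and compute their means (weight / length). Sample:
  cycle 0 → 0: weight = 5, length = 1, mean = 5/1 ≈ 5.000
  cycle 1 → 1: weight = 5, length = 1, mean = 5/1 ≈ 5.000
  cycle 2 → 2: weight = 8, length = 1, mean = 8/1 ≈ 8.000
  cycle 0 → 1 → 0: weight = 9, length = 2, mean = 9/2 ≈ 4.500
  cycle 0 → 2 → 0: weight = 9, length = 2, mean = 9/2 ≈ 4.500
  cycle 1 → 0 → 1: weight = 9, length = 2, mean = 9/2 ≈ 4.500
Minimum mean = 3.500, attained e.g. along the cycle 1 → 2 → 1 with weight 7 and length 2. So λ(A) = 7/2 = 7/2.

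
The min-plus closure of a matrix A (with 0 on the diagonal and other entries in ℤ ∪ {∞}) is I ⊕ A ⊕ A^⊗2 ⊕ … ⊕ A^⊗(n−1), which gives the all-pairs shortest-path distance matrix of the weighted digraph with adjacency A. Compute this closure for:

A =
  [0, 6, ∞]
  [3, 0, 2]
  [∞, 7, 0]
Closure =
  [0, 6, 8]
  [3, 0, 2]
  [10, 7, 0]

This is the Floyd-Warshall all-pairs shortest-path computation. For each intermediate vertex k = 0, 1, …, 2, update dist[i][j] ← min(dist[i][j], dist[i][k] + dist[k][j]). The final matrix gives, for each (i, j), the minimum total weight of any directed path from i to j (possibly empty when i = j).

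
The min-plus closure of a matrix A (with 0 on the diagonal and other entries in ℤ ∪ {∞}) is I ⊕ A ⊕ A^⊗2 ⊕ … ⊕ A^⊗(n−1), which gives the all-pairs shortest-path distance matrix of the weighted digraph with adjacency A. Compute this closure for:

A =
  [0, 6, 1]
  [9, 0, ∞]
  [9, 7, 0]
Closure =
  [0, 6, 1]
  [9, 0, 10]
  [9, 7, 0]

This is the Floyd-Warshall all-pairs shortest-path computation. For each intermediate vertex k = 0, 1, …, 2, update dist[i][j] ← min(dist[i][j], dist[i][k] + dist[k][j]). The final matrix gives, for each (i, j), the minimum total weight of any directed path from i to j (possibly empty when i = j).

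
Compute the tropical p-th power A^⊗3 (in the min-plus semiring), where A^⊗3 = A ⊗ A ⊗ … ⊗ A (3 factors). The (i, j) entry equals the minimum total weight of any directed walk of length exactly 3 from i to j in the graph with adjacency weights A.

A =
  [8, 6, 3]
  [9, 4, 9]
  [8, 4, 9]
A^⊗3 =
  [16, 11, 14]
  [17, 12, 16]
  [17, 12, 16]

Each entry (A^⊗3)_ij equals the minimum over all length-3 walks i = v_0 → v_1 → … → v_3 = j of Σ_t A[v_t][v_{t+1}]. For example, for (i, j) = (0, 2) we minimise over 9 possible intermediate vertex sequences; the minimum is 14, attained along the walk 0 → 2 → 0 → 2.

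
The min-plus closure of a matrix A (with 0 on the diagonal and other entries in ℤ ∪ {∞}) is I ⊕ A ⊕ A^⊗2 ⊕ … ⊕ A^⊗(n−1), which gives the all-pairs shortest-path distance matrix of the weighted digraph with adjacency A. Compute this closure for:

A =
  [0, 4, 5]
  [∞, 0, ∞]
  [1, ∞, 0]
Closure =
  [0, 4, 5]
  [∞, 0, ∞]
  [1, 5, 0]

This is the Floyd-Warshall all-pairs shortest-path computation. For each intermediate vertex k = 0, 1, …, 2, update dist[i][j] ← min(dist[i][j], dist[i][k] + dist[k][j]). The final matrix gives, for each (i, j), the minimum total weight of any directed path from i to j (possibly empty when i = j).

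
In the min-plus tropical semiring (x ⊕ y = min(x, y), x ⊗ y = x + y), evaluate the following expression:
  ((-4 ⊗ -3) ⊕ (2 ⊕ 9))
((-4 ⊗ -3) ⊕ (2 ⊕ 9)) = -7

Expand innermost to outermost. Recall ⊕ takes the minimum of its arguments and ⊗ takes their sum. Working out the expression ((-4 ⊗ -3) ⊕ (2 ⊕ 9)) gives -7.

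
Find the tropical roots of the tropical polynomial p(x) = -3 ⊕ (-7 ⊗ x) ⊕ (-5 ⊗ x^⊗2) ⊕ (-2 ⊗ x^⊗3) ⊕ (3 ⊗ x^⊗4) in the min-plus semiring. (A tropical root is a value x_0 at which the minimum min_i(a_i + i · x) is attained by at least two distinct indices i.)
Roots: {-5, -3, -2, 4}

Each tropical root is a break point of the lower envelope of the lines y = a_i + i · x (there are 5 lines, with slopes 0, 1, ..., 4). Only the lines that attain the minimum somewhere contribute to roots; other lines are dominated. Here the surviving (envelope) indices are i = 4, i = 3, i = 2, i = 1, i = 0.
Intersections between consecutive envelope lines give the roots: for adjacent envelope indices i < j the intersection is x = (a_i − a_j) / (j − i). Reading off the sorted break points: {-5, -3, -2, 4}.
Verification: at each break x_0, at least two indices attain the minimum of min_i(a_i + i · x_0).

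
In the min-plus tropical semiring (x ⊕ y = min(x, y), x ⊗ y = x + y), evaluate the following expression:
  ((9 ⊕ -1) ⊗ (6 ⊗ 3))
((9 ⊕ -1) ⊗ (6 ⊗ 3)) = 8

Expand innermost to outermost. Recall ⊕ takes the minimum of its arguments and ⊗ takes their sum. Working out the expression ((9 ⊕ -1) ⊗ (6 ⊗ 3)) gives 8.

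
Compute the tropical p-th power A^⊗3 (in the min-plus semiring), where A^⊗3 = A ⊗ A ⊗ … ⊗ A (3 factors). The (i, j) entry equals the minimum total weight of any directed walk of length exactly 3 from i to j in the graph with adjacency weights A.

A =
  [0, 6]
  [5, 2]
A^⊗3 =
  [0, 6]
  [5, 6]

Each entry (A^⊗3)_ij equals the minimum over all length-3 walks i = v_0 → v_1 → … → v_3 = j of Σ_t A[v_t][v_{t+1}]. For example, for (i, j) = (0, 1) we minimise over 4 possible intermediate vertex sequences; the minimum is 6, attained along the walk 0 → 0 → 0 → 1.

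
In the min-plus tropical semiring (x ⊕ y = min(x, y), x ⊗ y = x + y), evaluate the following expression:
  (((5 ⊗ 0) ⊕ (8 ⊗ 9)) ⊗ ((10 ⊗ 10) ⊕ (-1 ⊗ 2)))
(((5 ⊗ 0) ⊕ (8 ⊗ 9)) ⊗ ((10 ⊗ 10) ⊕ (-1 ⊗ 2))) = 6

Expand innermost to outermost. Recall ⊕ takes the minimum of its arguments and ⊗ takes their sum. Working out the expression (((5 ⊗ 0) ⊕ (8 ⊗ 9)) ⊗ ((10 ⊗ 10) ⊕ (-1 ⊗ 2))) gives 6.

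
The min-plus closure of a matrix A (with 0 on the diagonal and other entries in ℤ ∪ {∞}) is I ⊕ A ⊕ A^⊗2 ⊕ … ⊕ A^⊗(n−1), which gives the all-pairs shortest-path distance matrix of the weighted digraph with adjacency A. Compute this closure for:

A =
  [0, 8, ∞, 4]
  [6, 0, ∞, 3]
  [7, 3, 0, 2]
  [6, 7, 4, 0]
Closure =
  [0, 8, 8, 4]
  [6, 0, 7, 3]
  [7, 3, 0, 2]
  [6, 7, 4, 0]

This is the Floyd-Warshall all-pairs shortest-path computation. For each intermediate vertex k = 0, 1, …, 3, update dist[i][j] ← min(dist[i][j], dist[i][k] + dist[k][j]). The final matrix gives, for each (i, j), the minimum total weight of any directed path from i to j (possibly empty when i = j).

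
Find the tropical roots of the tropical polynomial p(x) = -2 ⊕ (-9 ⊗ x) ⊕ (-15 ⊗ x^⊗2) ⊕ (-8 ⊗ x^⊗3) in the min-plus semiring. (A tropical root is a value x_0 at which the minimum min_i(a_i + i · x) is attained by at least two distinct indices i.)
Roots: {-7, 6, 7}

Each tropical root is a break point of the lower envelope of the lines y = a_i + i · x (there are 4 lines, with slopes 0, 1, ..., 3). Only the lines that attain the minimum somewhere contribute to roots; other lines are dominated. Here the surviving (envelope) indices are i = 3, i = 2, i = 1, i = 0.
Intersections between consecutive envelope lines give the roots: for adjacent envelope indices i < j the intersection is x = (a_i − a_j) / (j − i). Reading off the sorted break points: {-7, 6, 7}.
Verification: at each break x_0, at least two indices attain the minimum of min_i(a_i + i · x_0).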